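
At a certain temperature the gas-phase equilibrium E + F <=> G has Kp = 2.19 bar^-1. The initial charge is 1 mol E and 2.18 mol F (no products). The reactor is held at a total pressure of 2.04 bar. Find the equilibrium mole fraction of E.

y_E = 0.112

Take 1 mol E as basis and let X be its fractional conversion, so ξ = X.
At extent ξ: n_E = 1 − X; n_F = 2.18 − X; n_G = X.
Total moles n_T = 3.18 − X.
With p_i = (n_i/n_T)P, Kp = p_G / (p_E p_F).
Setting this equal to 2.19 bar^-1 and taking the physical root (0 < X < 1) gives X = 0.726.
Then n_E = 0.274, n_T = 2.45, so y_E = 0.112.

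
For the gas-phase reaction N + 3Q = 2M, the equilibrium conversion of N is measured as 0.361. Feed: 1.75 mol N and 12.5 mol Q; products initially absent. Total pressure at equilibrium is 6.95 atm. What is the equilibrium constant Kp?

Kp = 0.00418 atm^-2

Take 1.75 mol N as basis and let X be its fractional conversion, so ξ = 1.75X.
Moles: n_N = 1.75 − 1.75X; n_Q = 12.5 − 5.25X; n_M = 3.5X.
Total moles n_T = 14.2 − 3.5X.
At X = 0.361: n_N = 1.12, n_Q = 10.6, n_M = 1.26, n_T = 13.
p_i = (n_i/n_T)·P. Kp = p_M^2 / (p_N p_Q^3) = 0.00418 atm^-2.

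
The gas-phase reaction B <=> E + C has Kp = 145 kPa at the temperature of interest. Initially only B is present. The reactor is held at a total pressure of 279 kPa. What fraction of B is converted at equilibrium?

X = 0.585

Take 1 mol B as basis and let X be its fractional conversion, so ξ = X.
Species balance: n_B = 1 − X; n_E = X; n_C = X.
n_T = Σnᵢ = 1 + X.
y_i = n_i/n_T, p_i = y_i·P. Kp = p_E p_C / (p_B).
Equating to 145 kPa and solving on 0 < X < 1: X = 0.585.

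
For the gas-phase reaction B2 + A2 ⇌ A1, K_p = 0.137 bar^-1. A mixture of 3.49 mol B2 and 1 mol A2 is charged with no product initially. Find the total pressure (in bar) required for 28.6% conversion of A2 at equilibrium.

P = 3.84 bar

Take 1 mol A2 as basis and let X be its fractional conversion, so ξ = X.
Mole table: n_B2 = 3.49 − X; n_A2 = 1 − X; n_A1 = X.
Summing: n_T = 4.49 − X.
K_p = p_A1 / (p_B2 p_A2) with p_i = (n_i/n_T)·P.
At X = 0.286: the mole-fraction product g(X) = Π y_i^ν_i = 0.5256. Since K_p = g(X)·P^{-1}, P = (g/K_p)^(1/1) = (0.5256/0.137)^(1/1) = 3.84 bar.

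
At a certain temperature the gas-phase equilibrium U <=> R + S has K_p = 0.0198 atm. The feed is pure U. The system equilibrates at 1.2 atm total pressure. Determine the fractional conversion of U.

X = 0.127

Basis: 1 mol U initially; let X = conversion of U. Extent ξ = X.
Moles: n_U = 1 − X; n_R = X; n_S = X.
Total moles n_T = 1 + X.
y_i = n_i/n_T, p_i = y_i·P. K_p = p_R p_S / (p_U).
Setting this equal to 0.0198 atm and taking the physical root (0 < X < 1) gives X = 0.127.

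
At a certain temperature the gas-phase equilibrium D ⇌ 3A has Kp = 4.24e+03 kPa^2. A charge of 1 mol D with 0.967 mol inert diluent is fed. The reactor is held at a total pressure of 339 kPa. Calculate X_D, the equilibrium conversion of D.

Let X = conversion of D (basis 1 mol D); extent of reaction ξ = X.
Species balance: n_D = 1 − X; n_A = 3X; n_I = 0.967 (inert).
n_T = Σnᵢ = 1.97 + 2X.
With p_i = (n_i/n_T)P, Kp = p_A^3 / (p_D).
Substituting and setting equal to 4.24e+03 kPa^2 gives a polynomial in X; the root in (0,1) is X = 0.182.

X = 0.182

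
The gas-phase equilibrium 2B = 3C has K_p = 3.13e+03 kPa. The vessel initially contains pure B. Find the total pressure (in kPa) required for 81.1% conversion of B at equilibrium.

P = 87.3 kPa

Basis: 1 mol B initially; let X = conversion of B. Extent ξ = 0.5X.
Moles: n_B = 1 − X; n_C = 1.5X.
Summing: n_T = 1 + 0.5X.
K_p = p_C^3 / (p_B^2) with p_i = (n_i/n_T)·P.
At X = 0.811: the mole-fraction product g(X) = Π y_i^ν_i = 35.86. Since K_p = g(X)·P^{1}, P = (K_p/g)^(1/1) = (3.13e+03/35.86)^(1/1) = 87.3 kPa.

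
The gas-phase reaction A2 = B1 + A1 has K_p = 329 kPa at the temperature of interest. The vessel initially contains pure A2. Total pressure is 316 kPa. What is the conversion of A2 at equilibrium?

X = 0.714

Let X = conversion of A2 (basis 1 mol A2); extent of reaction ξ = X.
Mole table: n_A2 = 1 − X; n_B1 = X; n_A1 = X.
n_T = Σnᵢ = 1 + X.
With p_i = (n_i/n_T)P, K_p = p_B1 p_A1 / (p_A2).
Setting this equal to 329 kPa and taking the physical root (0 < X < 1) gives X = 0.714.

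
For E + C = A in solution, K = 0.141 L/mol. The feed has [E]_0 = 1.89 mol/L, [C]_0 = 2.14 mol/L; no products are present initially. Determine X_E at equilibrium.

Let X = conversion of E; extent ξ = 1.89·X mol/L.
Concentrations: [E] = 1.89 − 1.89X; [C] = 2.14 − 1.89X; [A] = 1.89X.
K = [A] / ([E] [C]).
This equals 0.141 at X = 0.199 (the root in 0 < X < 1).

X = 0.199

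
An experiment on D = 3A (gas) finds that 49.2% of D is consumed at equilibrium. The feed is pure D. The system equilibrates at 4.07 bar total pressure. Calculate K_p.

Basis: 1 mol D initially; let X = conversion of D. Extent ξ = X.
Species balance: n_D = 1 − X; n_A = 3X.
Summing: n_T = 1 + 2X.
At X = 0.492: n_D = 0.508, n_A = 1.48, n_T = 1.98.
p_i = (n_i/n_T)·P. K_p = p_A^3 / (p_D) = 26.6 bar^2.

K_p = 26.6 bar^2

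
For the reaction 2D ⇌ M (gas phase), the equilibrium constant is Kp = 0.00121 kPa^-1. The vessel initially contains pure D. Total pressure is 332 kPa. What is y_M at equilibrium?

Basis: 1 mol D initially; let X = conversion of D. Extent ξ = 0.5X.
Moles: n_D = 1 − X; n_M = 0.5X.
n_T = Σnᵢ = 1 − 0.5X.
y_i = n_i/n_T, p_i = y_i·P. Kp = p_M / (p_D^2).
Substituting and setting equal to 0.00121 kPa^-1 gives a polynomial in X; the root in (0,1) is X = 0.381.
Then n_M = 0.19, n_T = 0.81, so y_M = 0.235.

y_M = 0.235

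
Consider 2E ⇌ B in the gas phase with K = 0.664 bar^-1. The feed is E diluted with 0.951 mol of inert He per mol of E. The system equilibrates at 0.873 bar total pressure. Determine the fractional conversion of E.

Basis: 1 mol E initially; let X = conversion of E. Extent ξ = 0.5X.
Mole table: n_E = 1 − X; n_B = 0.5X; n_I = 0.951 (inert).
n_T = Σnᵢ = 1.95 − 0.5X.
With p_i = (n_i/n_T)P, K = p_B / (p_E^2).
Equating to 0.664 bar^-1 and solving on 0 < X < 1: X = 0.309.

X = 0.309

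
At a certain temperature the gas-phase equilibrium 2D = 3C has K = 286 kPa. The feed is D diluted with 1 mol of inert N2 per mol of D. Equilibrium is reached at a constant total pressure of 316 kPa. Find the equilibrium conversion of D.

X = 0.519

Take 1 mol D as basis and let X be its fractional conversion, so ξ = 0.5X.
Species balance: n_D = 1 − X; n_C = 1.5X; n_I = 1 (inert).
Total moles n_T = 2 + 0.5X.
Mole fractions y_i = n_i/n_T; K = p_C^3 / (p_D^2) with p_i = y_i·P.
This yields a degree-3 equation in X; solving on (0,1), X = 0.519.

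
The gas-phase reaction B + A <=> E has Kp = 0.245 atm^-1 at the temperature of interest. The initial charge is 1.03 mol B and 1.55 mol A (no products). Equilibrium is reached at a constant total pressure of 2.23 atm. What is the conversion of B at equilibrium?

X = 0.234

Take 1.03 mol B as basis and let X be its fractional conversion, so ξ = 1.03X.
At extent ξ: n_B = 1.03 − 1.03X; n_A = 1.55 − 1.03X; n_E = 1.03X.
n_T = Σnᵢ = 2.58 − 1.03X.
Mole fractions y_i = n_i/n_T; Kp = p_E / (p_B p_A) with p_i = y_i·P.
This yields a degree-2 equation in X; solving on (0,1), X = 0.234.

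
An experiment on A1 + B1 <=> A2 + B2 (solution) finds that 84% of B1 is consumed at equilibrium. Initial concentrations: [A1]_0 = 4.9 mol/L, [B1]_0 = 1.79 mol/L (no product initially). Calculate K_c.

Let X = conversion of B1.
Concentrations: [A1] = 4.9 − 1.79X; [B1] = 1.79 − 1.79X; [A2] = 1.79X; [B2] = 1.79X.
At X = 0.84: [A1] = 3.4, [B1] = 0.286, [A2] = 1.5, [B2] = 1.5.
K_c = [A2] [B2] / ([A1] [B1]) = 2.32.

K_c = 2.32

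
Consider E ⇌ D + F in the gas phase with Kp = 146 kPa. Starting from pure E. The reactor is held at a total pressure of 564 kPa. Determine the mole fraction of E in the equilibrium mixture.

y_E = 0.376

Let X = conversion of E (basis 1 mol E); extent of reaction ξ = X.
Species balance: n_E = 1 − X; n_D = X; n_F = X.
Total moles n_T = 1 + X.
y_i = n_i/n_T, p_i = y_i·P. Kp = p_D p_F / (p_E).
Equating to 146 kPa and solving on 0 < X < 1: X = 0.453.
Then n_E = 0.547, n_T = 1.45, so y_E = 0.376.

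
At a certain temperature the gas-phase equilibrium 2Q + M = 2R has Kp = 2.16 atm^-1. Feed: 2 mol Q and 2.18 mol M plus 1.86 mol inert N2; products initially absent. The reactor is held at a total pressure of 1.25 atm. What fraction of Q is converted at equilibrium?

Let X = conversion of Q (basis 2 mol Q); extent of reaction ξ = X.
Species balance: n_Q = 2 − 2X; n_M = 2.18 − X; n_R = 2X; n_I = 1.86 (inert).
n_T = Σnᵢ = 6.04 − X.
With p_i = (n_i/n_T)P, Kp = p_R^2 / (p_Q^2 p_M).
Setting this equal to 2.16 atm^-1 and taking the physical root (0 < X < 1) gives X = 0.476.

X = 0.476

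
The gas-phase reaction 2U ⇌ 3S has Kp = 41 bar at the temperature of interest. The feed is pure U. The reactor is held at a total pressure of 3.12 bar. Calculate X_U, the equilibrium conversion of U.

Let X = conversion of U (basis 1 mol U); extent of reaction ξ = 0.5X.
Species balance: n_U = 1 − X; n_S = 1.5X.
n_T = Σnᵢ = 1 + 0.5X.
Mole fractions y_i = n_i/n_T; Kp = p_S^3 / (p_U^2) with p_i = y_i·P.
Substituting and setting equal to 41 bar gives a polynomial in X; the root in (0,1) is X = 0.730.

X = 0.730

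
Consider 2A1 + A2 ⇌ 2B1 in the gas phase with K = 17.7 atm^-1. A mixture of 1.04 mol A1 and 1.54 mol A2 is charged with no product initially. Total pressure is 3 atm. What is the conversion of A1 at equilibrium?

Let X = conversion of A1 (basis 1.04 mol A1); extent of reaction ξ = 0.52X.
At extent ξ: n_A1 = 1.04 − 1.04X; n_A2 = 1.54 − 0.52X; n_B1 = 1.04X.
Total moles n_T = 2.58 − 0.52X.
y_i = n_i/n_T, p_i = y_i·P. K = p_B1^2 / (p_A1^2 p_A2).
Equating to 17.7 atm^-1 and solving on 0 < X < 1: X = 0.839.

X = 0.839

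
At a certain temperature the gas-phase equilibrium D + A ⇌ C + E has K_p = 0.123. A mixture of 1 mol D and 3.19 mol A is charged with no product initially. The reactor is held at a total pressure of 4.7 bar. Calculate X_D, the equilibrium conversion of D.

X = 0.437

Let X = conversion of D (basis 1 mol D); extent of reaction ξ = X.
Mole table: n_D = 1 − X; n_A = 3.19 − X; n_C = X; n_E = X.
Since Δν = 0, n_T = 4.19 throughout.
y_i = n_i/n_T, p_i = y_i·P. K_p = p_C p_E / (p_D p_A).
Setting this equal to 0.123 and taking the physical root (0 < X < 1) gives X = 0.437.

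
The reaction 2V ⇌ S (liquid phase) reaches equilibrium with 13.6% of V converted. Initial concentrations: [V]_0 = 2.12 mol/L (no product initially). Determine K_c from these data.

Let X = conversion of V.
Concentrations: [V] = 2.12 − 2.12X; [S] = 1.06X.
At X = 0.136: [V] = 1.83, [S] = 0.144.
K_c = [S] / ([V]^2) = 0.043 L/mol.

K_c = 0.043 L/mol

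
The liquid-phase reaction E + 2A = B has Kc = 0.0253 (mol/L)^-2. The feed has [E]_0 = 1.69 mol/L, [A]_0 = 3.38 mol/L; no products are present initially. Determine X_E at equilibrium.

Let X = conversion of E; extent ξ = 1.69·X mol/L.
Concentrations: [E] = 1.69 − 1.69X; [A] = 3.38 − 3.38X; [B] = 1.69X.
Kc = [B] / ([E] [A]^2).
Equating to 0.0253 (mol/L)^-2: the physical root is X = 0.167.

X = 0.167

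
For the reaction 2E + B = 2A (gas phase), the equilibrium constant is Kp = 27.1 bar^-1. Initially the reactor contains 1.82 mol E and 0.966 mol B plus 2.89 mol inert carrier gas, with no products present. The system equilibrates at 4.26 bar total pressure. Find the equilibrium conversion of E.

Let X = conversion of E (basis 1.82 mol E); extent of reaction ξ = 0.91X.
Mole table: n_E = 1.82 − 1.82X; n_B = 0.966 − 0.91X; n_A = 1.82X; n_I = 2.89 (inert).
Summing: n_T = 5.68 − 0.91X.
With p_i = (n_i/n_T)P, Kp = p_A^2 / (p_E^2 p_B).
This yields a degree-3 equation in X; solving on (0,1), X = 0.726.

X = 0.726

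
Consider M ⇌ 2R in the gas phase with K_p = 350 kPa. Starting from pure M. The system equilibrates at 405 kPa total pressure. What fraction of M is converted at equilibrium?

X = 0.422

Let X = conversion of M (basis 1 mol M); extent of reaction ξ = X.
Species balance: n_M = 1 − X; n_R = 2X.
Total moles n_T = 1 + X.
Mole fractions y_i = n_i/n_T; K_p = p_R^2 / (p_M) with p_i = y_i·P.
Setting this equal to 350 kPa and taking the physical root (0 < X < 1) gives X = 0.422.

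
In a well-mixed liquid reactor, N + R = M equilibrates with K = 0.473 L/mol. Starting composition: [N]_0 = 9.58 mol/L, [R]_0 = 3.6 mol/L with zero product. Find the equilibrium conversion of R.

Let X = conversion of R; extent ξ = 3.6·X mol/L.
Concentrations: [N] = 9.58 − 3.6X; [R] = 3.6 − 3.6X; [M] = 3.6X.
K = [M] / ([N] [R]).
Equating to 0.473 L/mol: the physical root is X = 0.764.

X = 0.764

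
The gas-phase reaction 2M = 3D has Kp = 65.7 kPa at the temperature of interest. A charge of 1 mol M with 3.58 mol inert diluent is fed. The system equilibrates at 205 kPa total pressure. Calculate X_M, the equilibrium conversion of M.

X = 0.491

Basis: 1 mol M initially; let X = conversion of M. Extent ξ = 0.5X.
Moles: n_M = 1 − X; n_D = 1.5X; n_I = 3.58 (inert).
n_T = Σnᵢ = 4.58 + 0.5X.
y_i = n_i/n_T, p_i = y_i·P. Kp = p_D^3 / (p_M^2).
Equating to 65.7 kPa and solving on 0 < X < 1: X = 0.491.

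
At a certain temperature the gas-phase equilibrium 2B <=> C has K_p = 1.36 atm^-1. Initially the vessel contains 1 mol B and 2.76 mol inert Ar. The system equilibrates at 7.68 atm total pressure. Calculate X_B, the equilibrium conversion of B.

Let X = conversion of B (basis 1 mol B); extent of reaction ξ = 0.5X.
Species balance: n_B = 1 − X; n_C = 0.5X; n_I = 2.76 (inert).
n_T = Σnᵢ = 3.76 − 0.5X.
With p_i = (n_i/n_T)P, K_p = p_C / (p_B^2).
This yields a degree-2 equation in X; solving on (0,1), X = 0.669.

X = 0.669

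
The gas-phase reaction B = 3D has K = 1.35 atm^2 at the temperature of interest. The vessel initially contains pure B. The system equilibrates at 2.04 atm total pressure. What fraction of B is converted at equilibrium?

X = 0.276

Basis: 1 mol B initially; let X = conversion of B. Extent ξ = X.
Mole table: n_B = 1 − X; n_D = 3X.
Summing: n_T = 1 + 2X.
y_i = n_i/n_T, p_i = y_i·P. K = p_D^3 / (p_B).
Setting this equal to 1.35 atm^2 and taking the physical root (0 < X < 1) gives X = 0.276.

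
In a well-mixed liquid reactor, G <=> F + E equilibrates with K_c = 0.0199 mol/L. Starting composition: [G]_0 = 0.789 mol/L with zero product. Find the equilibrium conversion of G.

Let X = conversion of G; extent ξ = 0.789·X mol/L.
Concentrations: [G] = 0.789 − 0.789X; [F] = 0.789X; [E] = 0.789X.
K_c = [F] [E] / ([G]).
Setting equal to 0.0199 and solving for X on (0,1) gives X = 0.147.

X = 0.147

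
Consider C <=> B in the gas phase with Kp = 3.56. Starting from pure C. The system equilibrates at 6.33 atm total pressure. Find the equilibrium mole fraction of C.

y_C = 0.219

Take 1 mol C as basis and let X be its fractional conversion, so ξ = X.
Species balance: n_C = 1 − X; n_B = X.
Since Δν = 0, n_T = 1 throughout.
y_i = n_i/n_T, p_i = y_i·P. Kp = p_B / (p_C).
Substituting and setting equal to 3.56 gives a polynomial in X; the root in (0,1) is X = 0.781.
Then n_C = 0.219, n_T = 1, so y_C = 0.219.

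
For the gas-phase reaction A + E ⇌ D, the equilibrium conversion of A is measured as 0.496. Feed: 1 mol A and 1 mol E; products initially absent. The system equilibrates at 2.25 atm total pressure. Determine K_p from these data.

Basis: 1 mol A initially; let X = conversion of A. Extent ξ = X.
At extent ξ: n_A = 1 − X; n_E = 1 − X; n_D = X.
Total moles n_T = 2 − X.
At X = 0.496: n_A = 0.504, n_E = 0.504, n_D = 0.496, n_T = 1.5.
p_i = (n_i/n_T)·P. K_p = p_D / (p_A p_E) = 1.31 atm^-1.

K_p = 1.31 atm^-1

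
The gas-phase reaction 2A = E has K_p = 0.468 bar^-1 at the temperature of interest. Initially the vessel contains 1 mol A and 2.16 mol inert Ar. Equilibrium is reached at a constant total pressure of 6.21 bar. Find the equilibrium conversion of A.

Let X = conversion of A (basis 1 mol A); extent of reaction ξ = 0.5X.
Moles: n_A = 1 − X; n_E = 0.5X; n_I = 2.16 (inert).
n_T = Σnᵢ = 3.16 − 0.5X.
y_i = n_i/n_T, p_i = y_i·P. K_p = p_E / (p_A^2).
Setting this equal to 0.468 bar^-1 and taking the physical root (0 < X < 1) gives X = 0.500.

X = 0.500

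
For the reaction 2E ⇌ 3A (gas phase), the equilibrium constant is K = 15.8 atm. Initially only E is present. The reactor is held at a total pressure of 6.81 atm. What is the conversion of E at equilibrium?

X = 0.557

Basis: 1 mol E initially; let X = conversion of E. Extent ξ = 0.5X.
At extent ξ: n_E = 1 − X; n_A = 1.5X.
Total moles n_T = 1 + 0.5X.
Mole fractions y_i = n_i/n_T; K = p_A^3 / (p_E^2) with p_i = y_i·P.
Setting this equal to 15.8 atm and taking the physical root (0 < X < 1) gives X = 0.557.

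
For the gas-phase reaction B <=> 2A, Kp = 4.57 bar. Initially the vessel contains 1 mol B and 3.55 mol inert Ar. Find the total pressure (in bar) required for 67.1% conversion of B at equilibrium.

Basis: 1 mol B initially; let X = conversion of B. Extent ξ = X.
Species balance: n_B = 1 − X; n_A = 2X; n_I = 3.55 (inert).
Total moles n_T = 4.55 + X.
Kp = p_A^2 / (p_B) with p_i = (n_i/n_T)·P.
At X = 0.671: the mole-fraction product g(X) = Π y_i^ν_i = 1.048. Since Kp = g(X)·P^{1}, P = (Kp/g)^(1/1) = (4.57/1.048)^(1/1) = 4.36 bar.

P = 4.36 bar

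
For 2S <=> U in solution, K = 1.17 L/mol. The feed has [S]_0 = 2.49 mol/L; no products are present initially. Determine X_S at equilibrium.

X = 0.663

Let X = conversion of S; extent ξ = 2.49X/2 mol/L.
Concentrations: [S] = 2.49 − 2.49X; [U] = 1.25X.
K = [U] / ([S]^2).
Setting equal to 1.17 and solving for X on (0,1) gives X = 0.663.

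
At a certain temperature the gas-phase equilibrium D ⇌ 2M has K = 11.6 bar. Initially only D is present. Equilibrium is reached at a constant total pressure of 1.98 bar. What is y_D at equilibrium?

y_D = 0.129

Basis: 1 mol D initially; let X = conversion of D. Extent ξ = X.
Species balance: n_D = 1 − X; n_M = 2X.
Total moles n_T = 1 + X.
y_i = n_i/n_T, p_i = y_i·P. K = p_M^2 / (p_D).
Equating to 11.6 bar and solving on 0 < X < 1: X = 0.771.
Then n_D = 0.229, n_T = 1.77, so y_D = 0.129.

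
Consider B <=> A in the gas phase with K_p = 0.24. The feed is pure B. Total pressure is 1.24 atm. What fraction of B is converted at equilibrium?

Take 1 mol B as basis and let X be its fractional conversion, so ξ = X.
At extent ξ: n_B = 1 − X; n_A = X.
Since Δν = 0, n_T = 1 throughout.
y_i = n_i/n_T, p_i = y_i·P. K_p = p_A / (p_B).
Equating to 0.24 and solving on 0 < X < 1: X = 0.194.

X = 0.194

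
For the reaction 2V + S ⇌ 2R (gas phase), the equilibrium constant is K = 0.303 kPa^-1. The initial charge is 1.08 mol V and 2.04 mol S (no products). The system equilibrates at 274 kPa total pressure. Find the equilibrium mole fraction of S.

Take 1.08 mol V as basis and let X be its fractional conversion, so ξ = 0.54X.
Mole table: n_V = 1.08 − 1.08X; n_S = 2.04 − 0.54X; n_R = 1.08X.
n_T = Σnᵢ = 3.12 − 0.54X.
Mole fractions y_i = n_i/n_T; K = p_R^2 / (p_V^2 p_S) with p_i = y_i·P.
Substituting and setting equal to 0.303 kPa^-1 gives a polynomial in X; the root in (0,1) is X = 0.875.
Then n_S = 1.57, n_T = 2.65, so y_S = 0.592.

y_S = 0.592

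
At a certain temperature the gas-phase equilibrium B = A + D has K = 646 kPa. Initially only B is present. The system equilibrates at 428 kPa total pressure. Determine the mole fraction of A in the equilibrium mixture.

Basis: 1 mol B initially; let X = conversion of B. Extent ξ = X.
Species balance: n_B = 1 − X; n_A = X; n_D = X.
n_T = Σnᵢ = 1 + X.
With p_i = (n_i/n_T)P, K = p_A p_D / (p_B).
This yields a degree-2 equation in X; solving on (0,1), X = 0.776.
Then n_A = 0.776, n_T = 1.78, so y_A = 0.437.

y_A = 0.437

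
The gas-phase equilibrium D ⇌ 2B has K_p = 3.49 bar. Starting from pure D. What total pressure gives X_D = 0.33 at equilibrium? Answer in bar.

Take 1 mol D as basis and let X be its fractional conversion, so ξ = X.
Mole table: n_D = 1 − X; n_B = 2X.
n_T = Σnᵢ = 1 + X.
K_p = p_B^2 / (p_D) with p_i = (n_i/n_T)·P.
At X = 0.33: the mole-fraction product g(X) = Π y_i^ν_i = 0.4888. Since K_p = g(X)·P^{1}, P = (K_p/g)^(1/1) = (3.49/0.4888)^(1/1) = 7.14 bar.

P = 7.14 bar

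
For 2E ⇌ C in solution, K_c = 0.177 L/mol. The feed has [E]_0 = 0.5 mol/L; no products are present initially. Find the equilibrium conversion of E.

X = 0.133

Let X = conversion of E; extent ξ = 0.5X/2 mol/L.
Concentrations: [E] = 0.5 − 0.5X; [C] = 0.25X.
K_c = [C] / ([E]^2).
Solving K_c = 0.177 for X ∈ (0,1): X = 0.133.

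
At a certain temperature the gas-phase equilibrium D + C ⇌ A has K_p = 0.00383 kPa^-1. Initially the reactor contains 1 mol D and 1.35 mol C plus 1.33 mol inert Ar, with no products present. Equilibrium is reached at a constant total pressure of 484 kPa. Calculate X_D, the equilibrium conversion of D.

Let X = conversion of D (basis 1 mol D); extent of reaction ξ = X.
At extent ξ: n_D = 1 − X; n_C = 1.35 − X; n_A = X; n_I = 1.33 (inert).
Summing: n_T = 3.68 − X.
With p_i = (n_i/n_T)P, K_p = p_A / (p_D p_C).
Equating to 0.00383 kPa^-1 and solving on 0 < X < 1: X = 0.357.

X = 0.357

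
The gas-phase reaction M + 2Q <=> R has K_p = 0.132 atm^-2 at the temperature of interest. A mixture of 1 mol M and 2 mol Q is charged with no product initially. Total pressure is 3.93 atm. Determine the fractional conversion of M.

X = 0.383

Take 1 mol M as basis and let X be its fractional conversion, so ξ = X.
Mole table: n_M = 1 − X; n_Q = 2 − 2X; n_R = X.
Total moles n_T = 3 − 2X.
Mole fractions y_i = n_i/n_T; K_p = p_R / (p_M p_Q^2) with p_i = y_i·P.
Setting this equal to 0.132 atm^-2 and taking the physical root (0 < X < 1) gives X = 0.383.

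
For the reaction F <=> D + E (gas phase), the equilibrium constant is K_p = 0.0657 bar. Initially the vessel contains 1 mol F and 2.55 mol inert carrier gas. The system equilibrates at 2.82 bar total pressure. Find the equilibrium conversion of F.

Let X = conversion of F (basis 1 mol F); extent of reaction ξ = X.
Moles: n_F = 1 − X; n_D = X; n_E = X; n_I = 2.55 (inert).
Total moles n_T = 3.55 + X.
With p_i = (n_i/n_T)P, K_p = p_D p_E / (p_F).
Substituting and setting equal to 0.0657 bar gives a polynomial in X; the root in (0,1) is X = 0.257.

X = 0.257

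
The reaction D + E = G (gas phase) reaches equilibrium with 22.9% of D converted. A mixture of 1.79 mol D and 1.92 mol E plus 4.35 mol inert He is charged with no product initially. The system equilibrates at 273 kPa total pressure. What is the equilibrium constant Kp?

Kp = 0.00551 kPa^-1

Let X = conversion of D (basis 1.79 mol D); extent of reaction ξ = 1.79X.
Species balance: n_D = 1.79 − 1.79X; n_E = 1.92 − 1.79X; n_G = 1.79X; n_I = 4.35 (inert).
n_T = Σnᵢ = 8.06 − 1.79X.
At X = 0.229: n_D = 1.38, n_E = 1.51, n_G = 0.41, n_T = 7.65.
p_i = (n_i/n_T)·P. Kp = p_G / (p_D p_E) = 0.00551 kPa^-1.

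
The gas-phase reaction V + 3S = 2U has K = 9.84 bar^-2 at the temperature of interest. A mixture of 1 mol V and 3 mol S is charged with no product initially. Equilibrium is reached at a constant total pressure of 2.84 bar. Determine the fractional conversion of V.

Basis: 1 mol V initially; let X = conversion of V. Extent ξ = X.
At extent ξ: n_V = 1 − X; n_S = 3 − 3X; n_U = 2X.
n_T = Σnᵢ = 4 − 2X.
y_i = n_i/n_T, p_i = y_i·P. K = p_U^2 / (p_V p_S^3).
Substituting and setting equal to 9.84 bar^-2 gives a polynomial in X; the root in (0,1) is X = 0.718.

X = 0.718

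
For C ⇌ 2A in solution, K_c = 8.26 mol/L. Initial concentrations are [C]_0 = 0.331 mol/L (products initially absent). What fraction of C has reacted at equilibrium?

X = 0.877

Let X = conversion of C; extent ξ = 0.331·X mol/L.
Concentrations: [C] = 0.331 − 0.331X; [A] = 0.662X.
K_c = [A]^2 / ([C]).
This equals 8.26 at X = 0.877 (the root in 0 < X < 1).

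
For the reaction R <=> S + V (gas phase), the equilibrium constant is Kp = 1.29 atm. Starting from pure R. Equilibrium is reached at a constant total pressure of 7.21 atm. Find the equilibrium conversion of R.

Basis: 1 mol R initially; let X = conversion of R. Extent ξ = X.
At extent ξ: n_R = 1 − X; n_S = X; n_V = X.
Summing: n_T = 1 + X.
y_i = n_i/n_T, p_i = y_i·P. Kp = p_S p_V / (p_R).
Setting this equal to 1.29 atm and taking the physical root (0 < X < 1) gives X = 0.390.

X = 0.390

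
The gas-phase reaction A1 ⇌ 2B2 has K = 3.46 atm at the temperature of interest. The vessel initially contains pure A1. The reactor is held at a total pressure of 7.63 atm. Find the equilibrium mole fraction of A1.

y_A1 = 0.516

Let X = conversion of A1 (basis 1 mol A1); extent of reaction ξ = X.
Moles: n_A1 = 1 − X; n_B2 = 2X.
Total moles n_T = 1 + X.
y_i = n_i/n_T, p_i = y_i·P. K = p_B2^2 / (p_A1).
Setting this equal to 3.46 atm and taking the physical root (0 < X < 1) gives X = 0.319.
Then n_A1 = 0.681, n_T = 1.32, so y_A1 = 0.516.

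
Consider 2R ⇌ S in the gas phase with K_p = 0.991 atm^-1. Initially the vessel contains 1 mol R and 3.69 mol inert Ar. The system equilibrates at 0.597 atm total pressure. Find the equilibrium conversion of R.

Let X = conversion of R (basis 1 mol R); extent of reaction ξ = 0.5X.
Species balance: n_R = 1 − X; n_S = 0.5X; n_I = 3.69 (inert).
Total moles n_T = 4.69 − 0.5X.
With p_i = (n_i/n_T)P, K_p = p_S / (p_R^2).
Setting this equal to 0.991 atm^-1 and taking the physical root (0 < X < 1) gives X = 0.175.

X = 0.175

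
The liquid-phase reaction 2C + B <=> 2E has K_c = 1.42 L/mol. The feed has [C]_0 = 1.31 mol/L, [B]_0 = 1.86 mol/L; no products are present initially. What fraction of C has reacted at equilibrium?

Let X = conversion of C; extent ξ = 1.31X/2 mol/L.
Concentrations: [C] = 1.31 − 1.31X; [B] = 1.86 − 0.655X; [E] = 1.31X.
K_c = [E]^2 / ([C]^2 [B]).
Solving K_c = 1.42 for X ∈ (0,1): X = 0.591.

X = 0.591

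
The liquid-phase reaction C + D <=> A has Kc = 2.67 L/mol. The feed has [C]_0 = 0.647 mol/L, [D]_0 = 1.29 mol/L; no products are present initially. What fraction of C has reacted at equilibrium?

Let X = conversion of C; extent ξ = 0.647·X mol/L.
Concentrations: [C] = 0.647 − 0.647X; [D] = 1.29 − 0.647X; [A] = 0.647X.
Kc = [A] / ([C] [D]).
Setting equal to 2.67 and solving for X on (0,1) gives X = 0.692.

X = 0.692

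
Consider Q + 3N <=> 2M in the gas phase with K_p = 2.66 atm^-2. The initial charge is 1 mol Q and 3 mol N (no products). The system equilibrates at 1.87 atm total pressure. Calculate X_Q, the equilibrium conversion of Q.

Take 1 mol Q as basis and let X be its fractional conversion, so ξ = X.
Species balance: n_Q = 1 − X; n_N = 3 − 3X; n_M = 2X.
n_T = Σnᵢ = 4 − 2X.
Mole fractions y_i = n_i/n_T; K_p = p_M^2 / (p_Q p_N^3) with p_i = y_i·P.
This yields a degree-4 equation in X; solving on (0,1), X = 0.551.

X = 0.551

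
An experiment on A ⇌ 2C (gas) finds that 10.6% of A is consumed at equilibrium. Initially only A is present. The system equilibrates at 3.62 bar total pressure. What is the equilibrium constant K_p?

Basis: 1 mol A initially; let X = conversion of A. Extent ξ = X.
Mole table: n_A = 1 − X; n_C = 2X.
n_T = Σnᵢ = 1 + X.
At X = 0.106: n_A = 0.894, n_C = 0.212, n_T = 1.11.
p_i = (n_i/n_T)·P. K_p = p_C^2 / (p_A) = 0.165 bar.

K_p = 0.165 bar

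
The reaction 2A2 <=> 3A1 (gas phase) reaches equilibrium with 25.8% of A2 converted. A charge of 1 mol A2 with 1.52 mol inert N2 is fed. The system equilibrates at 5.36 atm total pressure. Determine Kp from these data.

Take 1 mol A2 as basis and let X be its fractional conversion, so ξ = 0.5X.
Moles: n_A2 = 1 − X; n_A1 = 1.5X; n_I = 1.52 (inert).
Total moles n_T = 2.52 + 0.5X.
At X = 0.258: n_A2 = 0.742, n_A1 = 0.387, n_T = 2.65.
p_i = (n_i/n_T)·P. Kp = p_A1^3 / (p_A2^2) = 0.213 atm.

Kp = 0.213 atm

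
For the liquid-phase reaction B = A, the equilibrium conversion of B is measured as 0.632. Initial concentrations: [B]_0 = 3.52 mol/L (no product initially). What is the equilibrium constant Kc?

Kc = 1.72

Let X = conversion of B.
Concentrations: [B] = 3.52 − 3.52X; [A] = 3.52X.
At X = 0.632: [B] = 1.3, [A] = 2.22.
Kc = [A] / ([B]) = 1.72.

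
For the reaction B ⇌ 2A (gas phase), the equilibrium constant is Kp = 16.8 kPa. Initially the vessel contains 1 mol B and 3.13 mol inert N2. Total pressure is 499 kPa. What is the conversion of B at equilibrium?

Basis: 1 mol B initially; let X = conversion of B. Extent ξ = X.
Species balance: n_B = 1 − X; n_A = 2X; n_I = 3.13 (inert).
Total moles n_T = 4.13 + X.
Mole fractions y_i = n_i/n_T; Kp = p_A^2 / (p_B) with p_i = y_i·P.
This yields a degree-2 equation in X; solving on (0,1), X = 0.173.

X = 0.173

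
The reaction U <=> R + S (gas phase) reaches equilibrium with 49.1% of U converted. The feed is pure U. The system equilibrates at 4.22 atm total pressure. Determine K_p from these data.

K_p = 1.34 atm

Take 1 mol U as basis and let X be its fractional conversion, so ξ = X.
Moles: n_U = 1 − X; n_R = X; n_S = X.
Total moles n_T = 1 + X.
At X = 0.491: n_U = 0.509, n_R = 0.491, n_S = 0.491, n_T = 1.49.
p_i = (n_i/n_T)·P. K_p = p_R p_S / (p_U) = 1.34 atm.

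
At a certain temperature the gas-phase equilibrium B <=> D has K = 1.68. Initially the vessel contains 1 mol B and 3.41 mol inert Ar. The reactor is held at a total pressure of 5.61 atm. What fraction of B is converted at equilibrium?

Basis: 1 mol B initially; let X = conversion of B. Extent ξ = X.
Moles: n_B = 1 − X; n_D = X; n_I = 3.41 (inert).
Total moles n_T = 4.41 (Δν = 0, constant).
With p_i = (n_i/n_T)P, K = p_D / (p_B).
Substituting and setting equal to 1.68 gives a polynomial in X; the root in (0,1) is X = 0.627.

X = 0.627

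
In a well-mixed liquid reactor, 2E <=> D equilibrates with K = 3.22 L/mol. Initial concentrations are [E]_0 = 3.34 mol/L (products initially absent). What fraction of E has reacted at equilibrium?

Let X = conversion of E; extent ξ = 3.34X/2 mol/L.
Concentrations: [E] = 3.34 − 3.34X; [D] = 1.67X.
K = [D] / ([E]^2).
Equating to 3.22 L/mol: the physical root is X = 0.806.

X = 0.806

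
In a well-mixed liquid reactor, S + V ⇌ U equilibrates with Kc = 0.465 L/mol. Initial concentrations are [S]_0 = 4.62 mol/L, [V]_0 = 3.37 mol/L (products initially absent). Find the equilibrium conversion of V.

Let X = conversion of V; extent ξ = 3.37·X mol/L.
Concentrations: [S] = 4.62 − 3.37X; [V] = 3.37 − 3.37X; [U] = 3.37X.
Kc = [U] / ([S] [V]).
Solving Kc = 0.465 for X ∈ (0,1): X = 0.560.

X = 0.560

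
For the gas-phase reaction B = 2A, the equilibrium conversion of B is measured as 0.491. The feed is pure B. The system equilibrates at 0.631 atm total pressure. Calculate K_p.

Take 1 mol B as basis and let X be its fractional conversion, so ξ = X.
At extent ξ: n_B = 1 − X; n_A = 2X.
Summing: n_T = 1 + X.
At X = 0.491: n_B = 0.509, n_A = 0.982, n_T = 1.49.
p_i = (n_i/n_T)·P. K_p = p_A^2 / (p_B) = 0.802 atm.

K_p = 0.802 atm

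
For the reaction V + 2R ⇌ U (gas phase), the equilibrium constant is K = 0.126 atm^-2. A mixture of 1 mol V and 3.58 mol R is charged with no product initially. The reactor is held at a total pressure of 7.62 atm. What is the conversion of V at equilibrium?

X = 0.767

Let X = conversion of V (basis 1 mol V); extent of reaction ξ = X.
Moles: n_V = 1 − X; n_R = 3.58 − 2X; n_U = X.
Summing: n_T = 4.58 − 2X.
With p_i = (n_i/n_T)P, K = p_U / (p_V p_R^2).
Equating to 0.126 atm^-2 and solving on 0 < X < 1: X = 0.767.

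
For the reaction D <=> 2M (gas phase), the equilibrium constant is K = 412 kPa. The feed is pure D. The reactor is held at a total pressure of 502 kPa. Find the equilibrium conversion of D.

Basis: 1 mol D initially; let X = conversion of D. Extent ξ = X.
Mole table: n_D = 1 − X; n_M = 2X.
Summing: n_T = 1 + X.
y_i = n_i/n_T, p_i = y_i·P. K = p_M^2 / (p_D).
Equating to 412 kPa and solving on 0 < X < 1: X = 0.413.

X = 0.413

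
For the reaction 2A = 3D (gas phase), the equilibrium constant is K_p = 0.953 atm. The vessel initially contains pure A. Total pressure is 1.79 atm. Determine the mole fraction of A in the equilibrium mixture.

y_A = 0.494

Take 1 mol A as basis and let X be its fractional conversion, so ξ = 0.5X.
Mole table: n_A = 1 − X; n_D = 1.5X.
Total moles n_T = 1 + 0.5X.
Mole fractions y_i = n_i/n_T; K_p = p_D^3 / (p_A^2) with p_i = y_i·P.
This yields a degree-3 equation in X; solving on (0,1), X = 0.406.
Then n_A = 0.594, n_T = 1.2, so y_A = 0.494.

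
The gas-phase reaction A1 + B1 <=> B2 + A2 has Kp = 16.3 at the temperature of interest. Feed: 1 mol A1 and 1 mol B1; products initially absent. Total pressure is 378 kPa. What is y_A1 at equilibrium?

y_A1 = 0.099

Take 1 mol A1 as basis and let X be its fractional conversion, so ξ = X.
Species balance: n_A1 = 1 − X; n_B1 = 1 − X; n_B2 = X; n_A2 = X.
n_T stays at 2 (no change in mole number).
y_i = n_i/n_T, p_i = y_i·P. Kp = p_B2 p_A2 / (p_A1 p_B1).
Setting this equal to 16.3 and taking the physical root (0 < X < 1) gives X = 0.801.
Then n_A1 = 0.199, n_T = 2, so y_A1 = 0.099.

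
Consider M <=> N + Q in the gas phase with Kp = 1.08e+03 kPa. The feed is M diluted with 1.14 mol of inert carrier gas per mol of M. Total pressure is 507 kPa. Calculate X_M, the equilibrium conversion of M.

X = 0.880

Basis: 1 mol M initially; let X = conversion of M. Extent ξ = X.
Species balance: n_M = 1 − X; n_N = X; n_Q = X; n_I = 1.14 (inert).
Summing: n_T = 2.14 + X.
Mole fractions y_i = n_i/n_T; Kp = p_N p_Q / (p_M) with p_i = y_i·P.
Substituting and setting equal to 1.08e+03 kPa gives a polynomial in X; the root in (0,1) is X = 0.880.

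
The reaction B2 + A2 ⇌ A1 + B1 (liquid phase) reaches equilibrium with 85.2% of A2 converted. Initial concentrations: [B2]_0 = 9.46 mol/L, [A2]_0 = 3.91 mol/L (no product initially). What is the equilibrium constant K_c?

Let X = conversion of A2.
Concentrations: [B2] = 9.46 − 3.91X; [A2] = 3.91 − 3.91X; [A1] = 3.91X; [B1] = 3.91X.
At X = 0.852: [B2] = 6.13, [A2] = 0.579, [A1] = 3.33, [B1] = 3.33.
K_c = [A1] [B1] / ([B2] [A2]) = 3.13.

K_c = 3.13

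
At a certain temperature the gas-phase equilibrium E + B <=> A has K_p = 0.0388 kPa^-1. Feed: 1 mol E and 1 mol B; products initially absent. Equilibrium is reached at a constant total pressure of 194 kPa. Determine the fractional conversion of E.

Let X = conversion of E (basis 1 mol E); extent of reaction ξ = X.
Species balance: n_E = 1 − X; n_B = 1 − X; n_A = X.
n_T = Σnᵢ = 2 − X.
With p_i = (n_i/n_T)P, K_p = p_A / (p_E p_B).
Setting this equal to 0.0388 kPa^-1 and taking the physical root (0 < X < 1) gives X = 0.658.

X = 0.658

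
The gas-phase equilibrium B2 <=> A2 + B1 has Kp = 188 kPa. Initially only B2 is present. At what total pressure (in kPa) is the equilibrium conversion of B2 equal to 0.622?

P = 298 kPa

Basis: 1 mol B2 initially; let X = conversion of B2. Extent ξ = X.
Species balance: n_B2 = 1 − X; n_A2 = X; n_B1 = X.
n_T = Σnᵢ = 1 + X.
Kp = p_A2 p_B1 / (p_B2) with p_i = (n_i/n_T)·P.
At X = 0.622: the mole-fraction product g(X) = Π y_i^ν_i = 0.631. Since Kp = g(X)·P^{1}, P = (Kp/g)^(1/1) = (188/0.631)^(1/1) = 298 kPa.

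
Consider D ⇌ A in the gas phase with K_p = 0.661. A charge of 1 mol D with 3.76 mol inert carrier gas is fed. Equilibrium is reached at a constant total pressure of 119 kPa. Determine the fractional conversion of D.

X = 0.398

Let X = conversion of D (basis 1 mol D); extent of reaction ξ = X.
At extent ξ: n_D = 1 − X; n_A = X; n_I = 3.76 (inert).
n_T stays at 4.76 (no change in mole number).
With p_i = (n_i/n_T)P, K_p = p_A / (p_D).
Substituting and setting equal to 0.661 gives a polynomial in X; the root in (0,1) is X = 0.398.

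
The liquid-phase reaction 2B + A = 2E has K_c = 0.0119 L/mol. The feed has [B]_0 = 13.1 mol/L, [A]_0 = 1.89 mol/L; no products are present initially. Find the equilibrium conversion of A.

Let X = conversion of A; extent ξ = 1.89·X mol/L.
Concentrations: [B] = 13.1 − 3.78X; [A] = 1.89 − 1.89X; [E] = 3.78X.
K_c = [E]^2 / ([B]^2 [A]).
Equating to 0.0119 L/mol: the physical root is X = 0.369.

X = 0.369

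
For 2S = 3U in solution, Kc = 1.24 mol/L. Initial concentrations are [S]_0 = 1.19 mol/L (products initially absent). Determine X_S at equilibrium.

X = 0.452

Let X = conversion of S; extent ξ = 1.19X/2 mol/L.
Concentrations: [S] = 1.19 − 1.19X; [U] = 1.78X.
Kc = [U]^3 / ([S]^2).
Setting equal to 1.24 and solving for X on (0,1) gives X = 0.452.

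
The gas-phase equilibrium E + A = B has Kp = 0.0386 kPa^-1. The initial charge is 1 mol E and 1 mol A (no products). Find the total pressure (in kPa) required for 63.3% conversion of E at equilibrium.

P = 166 kPa

Take 1 mol E as basis and let X be its fractional conversion, so ξ = X.
Species balance: n_E = 1 − X; n_A = 1 − X; n_B = X.
Total moles n_T = 2 − X.
Kp = p_B / (p_E p_A) with p_i = (n_i/n_T)·P.
At X = 0.633: the mole-fraction product g(X) = Π y_i^ν_i = 6.425. Since Kp = g(X)·P^{-1}, P = (g/Kp)^(1/1) = (6.425/0.0386)^(1/1) = 166 kPa.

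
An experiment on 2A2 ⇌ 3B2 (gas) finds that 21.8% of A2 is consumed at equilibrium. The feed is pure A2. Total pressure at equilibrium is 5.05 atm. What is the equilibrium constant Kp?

Kp = 0.26 atm

Basis: 1 mol A2 initially; let X = conversion of A2. Extent ξ = 0.5X.
At extent ξ: n_A2 = 1 − X; n_B2 = 1.5X.
Summing: n_T = 1 + 0.5X.
At X = 0.218: n_A2 = 0.782, n_B2 = 0.327, n_T = 1.11.
p_i = (n_i/n_T)·P. Kp = p_B2^3 / (p_A2^2) = 0.26 atm.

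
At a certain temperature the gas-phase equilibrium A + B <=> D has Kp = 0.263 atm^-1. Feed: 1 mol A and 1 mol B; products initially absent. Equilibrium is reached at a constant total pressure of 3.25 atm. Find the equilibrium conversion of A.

X = 0.266

Take 1 mol A as basis and let X be its fractional conversion, so ξ = X.
At extent ξ: n_A = 1 − X; n_B = 1 − X; n_D = X.
n_T = Σnᵢ = 2 − X.
Mole fractions y_i = n_i/n_T; Kp = p_D / (p_A p_B) with p_i = y_i·P.
Equating to 0.263 atm^-1 and solving on 0 < X < 1: X = 0.266.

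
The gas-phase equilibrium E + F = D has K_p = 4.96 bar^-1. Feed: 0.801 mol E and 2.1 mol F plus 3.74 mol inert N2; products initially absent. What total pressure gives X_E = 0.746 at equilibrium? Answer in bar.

P = 2.38 bar

Take 0.801 mol E as basis and let X be its fractional conversion, so ξ = 0.801X.
Species balance: n_E = 0.801 − 0.801X; n_F = 2.1 − 0.801X; n_D = 0.801X; n_I = 3.74 (inert).
Total moles n_T = 6.64 − 0.801X.
K_p = p_D / (p_E p_F) with p_i = (n_i/n_T)·P.
At X = 0.746: the mole-fraction product g(X) = Π y_i^ν_i = 11.81. Since K_p = g(X)·P^{-1}, P = (g/K_p)^(1/1) = (11.81/4.96)^(1/1) = 2.38 bar.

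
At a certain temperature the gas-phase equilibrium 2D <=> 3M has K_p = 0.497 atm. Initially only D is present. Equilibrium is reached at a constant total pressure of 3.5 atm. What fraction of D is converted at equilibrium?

X = 0.290

Basis: 1 mol D initially; let X = conversion of D. Extent ξ = 0.5X.
At extent ξ: n_D = 1 − X; n_M = 1.5X.
Total moles n_T = 1 + 0.5X.
With p_i = (n_i/n_T)P, K_p = p_M^3 / (p_D^2).
Setting this equal to 0.497 atm and taking the physical root (0 < X < 1) gives X = 0.290.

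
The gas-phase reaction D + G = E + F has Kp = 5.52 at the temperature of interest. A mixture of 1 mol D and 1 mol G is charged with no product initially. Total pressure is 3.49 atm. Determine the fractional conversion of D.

X = 0.701

Take 1 mol D as basis and let X be its fractional conversion, so ξ = X.
At extent ξ: n_D = 1 − X; n_G = 1 − X; n_E = X; n_F = X.
Since Δν = 0, n_T = 2 throughout.
With p_i = (n_i/n_T)P, Kp = p_E p_F / (p_D p_G).
Equating to 5.52 and solving on 0 < X < 1: X = 0.701.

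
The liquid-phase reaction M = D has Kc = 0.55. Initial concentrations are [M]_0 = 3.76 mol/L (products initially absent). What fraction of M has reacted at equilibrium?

X = 0.355

Let X = conversion of M; extent ξ = 3.76·X mol/L.
Concentrations: [M] = 3.76 − 3.76X; [D] = 3.76X.
Kc = [D] / ([M]).
Equating to 0.55: the physical root is X = 0.355.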